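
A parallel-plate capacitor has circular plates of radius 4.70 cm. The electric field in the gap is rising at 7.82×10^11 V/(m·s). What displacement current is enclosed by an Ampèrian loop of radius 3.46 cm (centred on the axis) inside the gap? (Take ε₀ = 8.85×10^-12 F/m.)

0.0260 A

Total displacement current: I_d = ε₀(πR²)(dE/dt) = (8.85×10^-12)(6.940×10^-3)(7.82×10^11) = 0.04803 A.
Through an area πr² the displacement current is I_d·(πr²/πR²) = I_d (r/R)² = 0.0260 A.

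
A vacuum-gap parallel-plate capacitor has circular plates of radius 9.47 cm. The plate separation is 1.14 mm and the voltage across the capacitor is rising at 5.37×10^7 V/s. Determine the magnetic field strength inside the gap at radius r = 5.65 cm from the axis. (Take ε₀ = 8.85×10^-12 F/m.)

1.48×10^-8 T

With E = V/d, dE/dt = 4.711×10^10 V/(m·s) and πR² = 0.02817 m², giving I_d = ε₀ πR² dE/dt = 0.01174 A.
∮B·dl = μ₀ I_d,enc with I_d,enc = I_d r²/R² = 4.179×10^-3 A; so B = μ₀ I_d,enc/(2πr) = 1.48×10^-8 T.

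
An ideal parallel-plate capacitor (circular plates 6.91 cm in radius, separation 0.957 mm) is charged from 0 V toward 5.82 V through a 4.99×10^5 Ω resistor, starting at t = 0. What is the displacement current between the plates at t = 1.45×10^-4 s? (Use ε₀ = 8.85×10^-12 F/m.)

1.44×10^-6 A

C = ε₀A/d = (8.85×10^-12)(0.01500)/(9.57×10^-4) = 1.387×10^-10 F, so τ = RC = 6.921×10^-5 s.
The conduction current is I(t) = (V₀/R) e^(−t/τ), and the displacement current between the plates equals it.
t/τ = 2.095; I_d = (5.82/4.99×10^5) · e^(−2.095) = (1.166×10^-5)(0.1231) = 1.44×10^-6 A.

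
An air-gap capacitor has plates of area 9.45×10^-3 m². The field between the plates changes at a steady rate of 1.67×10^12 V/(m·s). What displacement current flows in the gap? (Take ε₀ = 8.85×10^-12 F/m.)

I_d = ε₀ A (dE/dt) = (8.85×10^-12)(9.45×10^-3 m²)(1.67×10^12) = 0.140 A.

0.140 A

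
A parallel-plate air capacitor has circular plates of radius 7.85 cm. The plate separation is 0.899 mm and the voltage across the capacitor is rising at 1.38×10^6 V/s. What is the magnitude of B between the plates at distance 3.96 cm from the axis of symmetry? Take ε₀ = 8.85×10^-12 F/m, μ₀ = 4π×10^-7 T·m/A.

With E = V/d, dE/dt = 1.535×10^9 V/(m·s) and πR² = 0.01936 m², giving I_d = ε₀ πR² dE/dt = 2.630×10^-4 A.
An Ampèrian loop of radius r encloses a fraction (r/R)² of I_d. Then B·2πr = μ₀ I_d (r/R)², giving B = μ₀ I_d r/(2πR²) = 3.38×10^-10 T.

3.38×10^-10 T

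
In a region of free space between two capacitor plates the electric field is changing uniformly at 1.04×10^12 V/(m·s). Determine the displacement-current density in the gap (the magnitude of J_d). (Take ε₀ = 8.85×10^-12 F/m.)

9.20 A/m²

The displacement-current density is ε₀ ∂E/∂t = (8.85×10^-12)(1.04×10^12) = 9.20 A/m².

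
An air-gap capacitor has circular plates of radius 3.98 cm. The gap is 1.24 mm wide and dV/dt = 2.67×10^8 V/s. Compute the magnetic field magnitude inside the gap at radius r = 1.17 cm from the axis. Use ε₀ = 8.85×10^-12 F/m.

With E = V/d, dE/dt = 2.153×10^11 V/(m·s) and πR² = 4.976×10^-3 m², giving I_d = ε₀ πR² dE/dt = 9.481×10^-3 A.
For r < R the Ampère–Maxwell law gives B(2πr) = μ₀ I_d (r²/R²), so B = μ₀ I_d r/(2πR²) = (4π×10^-7)(9.481×10^-3)(0.0117)/(2π·0.0398²) = 1.40×10^-8 T.

1.40×10^-8 T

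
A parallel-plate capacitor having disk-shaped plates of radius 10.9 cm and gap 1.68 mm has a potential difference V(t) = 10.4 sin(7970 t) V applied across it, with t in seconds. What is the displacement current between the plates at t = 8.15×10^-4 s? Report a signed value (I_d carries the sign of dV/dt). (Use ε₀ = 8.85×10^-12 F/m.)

dV/dt = (10.4)(7970)·cos(6.49555) = 8.103×10^4 V/s.
I_d = C dV/dt with C = ε₀A/d = (8.85×10^-12)(0.03733)/(1.68×10^-3) = 1.966×10^-10 F, so I_d = (1.966×10^-10)(8.103×10^4) = 1.59×10^-5 A.

1.59×10^-5 A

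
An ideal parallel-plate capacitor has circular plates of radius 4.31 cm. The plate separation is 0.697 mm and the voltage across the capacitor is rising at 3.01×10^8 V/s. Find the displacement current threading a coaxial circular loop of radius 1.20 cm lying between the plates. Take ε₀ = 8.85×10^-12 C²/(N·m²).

1.73×10^-3 A

dE/dt = (dV/dt)/d = 4.319×10^11 V/(m·s); I_d = ε₀(πR²)(dE/dt) = (8.85×10^-12)(5.836×10^-3)(4.319×10^11) = 0.02231 A.
Through an area πr² the displacement current is I_d·(πr²/πR²) = I_d (r/R)² = 1.73×10^-3 A.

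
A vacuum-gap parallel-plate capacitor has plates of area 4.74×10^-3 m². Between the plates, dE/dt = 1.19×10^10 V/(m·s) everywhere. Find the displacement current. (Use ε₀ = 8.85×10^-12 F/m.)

4.99×10^-4 A

With a uniform field, Φ_E = EA, so I_d = ε₀ A dE/dt = 4.99×10^-4 A.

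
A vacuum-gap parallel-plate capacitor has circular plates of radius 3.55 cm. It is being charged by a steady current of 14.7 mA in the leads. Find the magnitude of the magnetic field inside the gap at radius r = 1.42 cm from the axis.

Between the plates the displacement current equals the wire current: I_d = 14.7 mA = 0.0147 A.
An Ampèrian loop of radius r encloses a fraction (r/R)² of I_d. Then B·2πr = μ₀ I_d (r/R)², giving B = μ₀ I_d r/(2πR²) = 3.31×10^-8 T.

3.31×10^-8 T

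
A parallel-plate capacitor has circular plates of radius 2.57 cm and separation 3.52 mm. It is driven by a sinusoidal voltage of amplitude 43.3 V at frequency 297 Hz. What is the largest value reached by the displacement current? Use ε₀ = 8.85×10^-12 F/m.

4.22×10^-7 A

C = ε₀A/d = (8.85×10^-12)(2.075×10^-3)/(3.52×10^-3) = 5.217×10^-12 F; ω = 2πf = 1866 rad/s.
I_d = C dV/dt, so |I_d|_max = C V₀ ω = (5.217×10^-12)(43.3)(1866) = 4.22×10^-7 A.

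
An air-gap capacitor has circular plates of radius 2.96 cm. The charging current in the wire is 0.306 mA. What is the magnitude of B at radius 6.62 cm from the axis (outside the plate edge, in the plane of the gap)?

Between the plates the displacement current equals the wire current: I_d = 0.306 mA = 3.06×10^-4 A.
For r ≥ R the full I_d is enclosed: B = μ₀ I_d/(2πr) = (4π×10^-7)(3.06×10^-4)/(2π·0.0662) = 9.24×10^-10 T.

9.24×10^-10 T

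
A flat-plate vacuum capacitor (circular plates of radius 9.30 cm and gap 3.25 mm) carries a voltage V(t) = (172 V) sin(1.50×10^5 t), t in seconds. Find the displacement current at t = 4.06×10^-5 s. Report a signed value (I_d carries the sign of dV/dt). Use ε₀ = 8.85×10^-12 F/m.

1.87×10^-3 A

dV/dt = (172)(1.50×10^5)·cos(6.09) = 2.532×10^7 V/s.
I_d = C dV/dt with C = ε₀A/d = (8.85×10^-12)(0.02717)/(3.25×10^-3) = 7.399×10^-11 F, so I_d = (7.399×10^-11)(2.532×10^7) = 1.87×10^-3 A.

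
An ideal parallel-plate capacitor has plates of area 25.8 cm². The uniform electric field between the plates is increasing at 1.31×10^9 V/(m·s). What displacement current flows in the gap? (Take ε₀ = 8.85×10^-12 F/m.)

The displacement current is ε₀ times dΦ_E/dt = ε₀ A dE/dt = (8.85×10^-12)(2.58×10^-3)(1.31×10^9) = 2.99×10^-5 A.

2.99×10^-5 A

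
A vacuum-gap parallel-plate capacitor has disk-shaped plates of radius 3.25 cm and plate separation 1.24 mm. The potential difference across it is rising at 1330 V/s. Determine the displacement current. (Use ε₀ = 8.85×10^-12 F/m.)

C = ε₀A/d = (8.85×10^-12)(3.318×10^-3)/(1.24×10^-3) = 2.368×10^-11 F.
I_d = C dV/dt = (2.368×10^-11)(1330) = 3.15×10^-8 A.

3.15×10^-8 A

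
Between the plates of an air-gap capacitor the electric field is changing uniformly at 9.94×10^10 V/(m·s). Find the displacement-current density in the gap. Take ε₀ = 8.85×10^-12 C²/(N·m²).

J_d = ε₀ dE/dt = (8.85×10^-12)(9.94×10^10) = 0.880 A/m².

0.880 A/m²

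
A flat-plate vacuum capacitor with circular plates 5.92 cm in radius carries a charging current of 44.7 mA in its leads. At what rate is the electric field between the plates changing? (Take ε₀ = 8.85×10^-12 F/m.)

4.59×10^11 V/(m·s)

By continuity, I_d in the gap equals the 44.7 mA flowing in the wire.
Then dE/dt = I_d/(ε₀A) = 4.59×10^11 V/(m·s).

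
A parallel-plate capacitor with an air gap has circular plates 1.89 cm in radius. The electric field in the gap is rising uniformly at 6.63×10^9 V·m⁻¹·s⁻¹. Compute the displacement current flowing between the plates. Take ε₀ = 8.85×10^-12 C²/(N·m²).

6.58×10^-5 A

The displacement current is ε₀ times dΦ_E/dt = ε₀ A dE/dt = (8.85×10^-12)(1.122×10^-3)(6.63×10^9) = 6.58×10^-5 A.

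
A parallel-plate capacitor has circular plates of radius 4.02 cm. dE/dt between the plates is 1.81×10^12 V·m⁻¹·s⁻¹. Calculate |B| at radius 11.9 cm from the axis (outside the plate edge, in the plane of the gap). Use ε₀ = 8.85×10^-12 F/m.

Total displacement current: I_d = ε₀(πR²)(dE/dt) = (8.85×10^-12)(5.077×10^-3)(1.81×10^12) = 0.08133 A.
With r > R the enclosed displacement current is the full I_d; B = μ₀ I_d / (2πr) = 1.37×10^-7 T.

1.37×10^-7 T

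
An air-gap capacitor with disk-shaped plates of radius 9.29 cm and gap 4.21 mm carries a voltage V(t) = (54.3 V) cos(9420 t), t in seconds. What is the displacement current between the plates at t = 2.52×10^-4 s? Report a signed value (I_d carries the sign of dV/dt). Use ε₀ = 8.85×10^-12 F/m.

-2.02×10^-5 A

dV/dt = (54.3)(9420)·−sin(2.37384) = -3.553×10^5 V/s.
I_d = C dV/dt with C = ε₀A/d = (8.85×10^-12)(0.02711)/(4.21×10^-3) = 5.699×10^-11 F, so I_d = (5.699×10^-11)(-3.553×10^5) = -2.02×10^-5 A.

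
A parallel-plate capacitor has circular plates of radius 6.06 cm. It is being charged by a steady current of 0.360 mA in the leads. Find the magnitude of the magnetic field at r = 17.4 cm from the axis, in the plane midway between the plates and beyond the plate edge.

No conduction current crosses the gap, so I_d there equals the 3.60×10^-4 A in the leads.
With r > R the enclosed displacement current is the full I_d; B = μ₀ I_d / (2πr) = 4.14×10^-10 T.

4.14×10^-10 T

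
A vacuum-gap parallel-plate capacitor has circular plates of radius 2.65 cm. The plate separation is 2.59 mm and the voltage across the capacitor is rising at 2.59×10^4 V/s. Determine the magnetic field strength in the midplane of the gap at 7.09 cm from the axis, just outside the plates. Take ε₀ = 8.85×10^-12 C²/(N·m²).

With E = V/d, dE/dt = 1.000×10^7 V/(m·s) and πR² = 2.206×10^-3 m², giving I_d = ε₀ πR² dE/dt = 1.952×10^-7 A.
Outside the plates the loop encloses all of I_d, so B·2πr = μ₀ I_d and B = 5.51×10^-13 T.

5.51×10^-13 T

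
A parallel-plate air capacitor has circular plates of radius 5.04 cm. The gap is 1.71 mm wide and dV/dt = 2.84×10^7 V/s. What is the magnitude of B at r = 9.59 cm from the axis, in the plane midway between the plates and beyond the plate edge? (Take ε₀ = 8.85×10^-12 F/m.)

2.45×10^-9 T

dE/dt = (dV/dt)/d = 1.661×10^10 V/(m·s); I_d = ε₀(πR²)(dE/dt) = (8.85×10^-12)(7.980×10^-3)(1.661×10^10) = 1.173×10^-3 A.
With r > R the enclosed displacement current is the full I_d; B = μ₀ I_d / (2πr) = 2.45×10^-9 T.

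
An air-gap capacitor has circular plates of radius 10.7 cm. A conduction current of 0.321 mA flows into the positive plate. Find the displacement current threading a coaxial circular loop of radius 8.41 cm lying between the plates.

Between the plates the displacement current equals the wire current: I_d = 0.321 mA = 3.21×10^-4 A.
Through an area πr² the displacement current is I_d·(πr²/πR²) = I_d (r/R)² = 1.98×10^-4 A.

1.98×10^-4 A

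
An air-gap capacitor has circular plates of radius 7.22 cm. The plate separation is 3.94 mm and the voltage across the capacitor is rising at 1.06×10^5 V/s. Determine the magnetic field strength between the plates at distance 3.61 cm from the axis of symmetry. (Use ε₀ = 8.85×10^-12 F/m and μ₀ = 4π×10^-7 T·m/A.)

With E = V/d, dE/dt = 2.690×10^7 V/(m·s) and πR² = 0.01638 m², giving I_d = ε₀ πR² dE/dt = 3.900×10^-6 A.
∮B·dl = μ₀ I_d,enc with I_d,enc = I_d r²/R² = 9.750×10^-7 A; so B = μ₀ I_d,enc/(2πr) = 5.40×10^-12 T.

5.40×10^-12 T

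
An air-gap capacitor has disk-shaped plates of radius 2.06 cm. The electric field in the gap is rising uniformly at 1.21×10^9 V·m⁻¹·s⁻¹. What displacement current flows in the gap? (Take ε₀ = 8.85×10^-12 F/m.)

The displacement current is ε₀ times dΦ_E/dt = ε₀ A dE/dt = (8.85×10^-12)(1.333×10^-3)(1.21×10^9) = 1.43×10^-5 A.

1.43×10^-5 A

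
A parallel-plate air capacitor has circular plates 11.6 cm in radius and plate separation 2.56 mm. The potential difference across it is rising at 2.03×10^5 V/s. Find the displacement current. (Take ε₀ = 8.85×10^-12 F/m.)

The field between the plates is E = V/d, so dE/dt = (2.03×10^5)/(2.56×10^-3 m) = 7.930×10^7 V/(m·s).
I_d = ε₀ A (dE/dt) = (8.85×10^-12)(0.04227)(7.930×10^7) = 2.97×10^-5 A.

2.97×10^-5 A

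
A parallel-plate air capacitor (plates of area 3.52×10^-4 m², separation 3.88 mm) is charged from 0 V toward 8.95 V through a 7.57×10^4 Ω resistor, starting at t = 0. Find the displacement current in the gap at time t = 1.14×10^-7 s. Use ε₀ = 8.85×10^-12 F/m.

1.81×10^-5 A

With C = ε₀A/d = (8.85×10^-12)(3.52×10^-4)/(3.88×10^-3) = 8.029×10^-13 F, the time constant is τ = RC = 6.078×10^-8 s, so t/τ = 1.876 and e^(−t/τ) = 0.1532.
I_d = I_cond = (V₀/R) e^(−t/τ) = (1.182×10^-4)(0.1532) = 1.81×10^-5 A.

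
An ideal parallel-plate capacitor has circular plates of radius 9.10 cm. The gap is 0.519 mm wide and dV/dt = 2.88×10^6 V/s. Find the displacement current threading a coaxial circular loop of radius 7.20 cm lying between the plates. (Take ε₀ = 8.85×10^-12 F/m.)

With E = V/d, dE/dt = 5.549×10^9 V/(m·s) and πR² = 0.02602 m², giving I_d = ε₀ πR² dE/dt = 1.278×10^-3 A.
The field is uniform, so I_d,enc = I_d (r/R)² = (1.278×10^-3)(7.20/9.10)² = 8.00×10^-4 A.

8.00×10^-4 A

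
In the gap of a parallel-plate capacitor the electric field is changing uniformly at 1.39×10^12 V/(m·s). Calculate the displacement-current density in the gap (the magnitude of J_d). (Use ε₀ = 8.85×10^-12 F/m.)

12.3 A/m²

J_d = ε₀ dE/dt = (8.85×10^-12)(1.39×10^12) = 12.3 A/m².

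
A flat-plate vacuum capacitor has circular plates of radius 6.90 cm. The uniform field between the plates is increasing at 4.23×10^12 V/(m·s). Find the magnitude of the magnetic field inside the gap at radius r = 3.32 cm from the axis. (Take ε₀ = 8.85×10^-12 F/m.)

I_d = ε₀ dΦ_E/dt = ε₀ πR² (dE/dt) = (8.85×10^-12)(0.01496)(4.23×10^12) = 0.5600 A through the full plate area.
For r < R the Ampère–Maxwell law gives B(2πr) = μ₀ I_d (r²/R²), so B = μ₀ I_d r/(2πR²) = (4π×10^-7)(0.5600)(0.0332)/(2π·0.0690²) = 7.81×10^-7 T.

7.81×10^-7 T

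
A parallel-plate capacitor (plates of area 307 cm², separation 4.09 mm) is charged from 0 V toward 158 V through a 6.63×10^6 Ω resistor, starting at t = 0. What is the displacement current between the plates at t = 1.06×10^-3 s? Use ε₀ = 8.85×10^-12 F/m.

2.15×10^-6 A

With C = ε₀A/d = (8.85×10^-12)(0.0307)/(4.09×10^-3) = 6.643×10^-11 F, the time constant is τ = RC = 4.404×10^-4 s, so t/τ = 2.407 and e^(−t/τ) = 0.09009.
I_d = I_cond = (V₀/R) e^(−t/τ) = (2.383×10^-5)(0.09009) = 2.15×10^-6 A.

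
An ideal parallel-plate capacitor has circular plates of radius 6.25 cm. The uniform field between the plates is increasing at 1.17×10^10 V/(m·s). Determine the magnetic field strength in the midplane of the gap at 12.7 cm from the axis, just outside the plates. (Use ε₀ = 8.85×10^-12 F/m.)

Through the whole plate area (πR² = 0.01227 m²), I_d = ε₀ πR² dE/dt = 1.270×10^-3 A.
With r > R the enclosed displacement current is the full I_d; B = μ₀ I_d / (2πr) = 2.00×10^-9 T.

2.00×10^-9 T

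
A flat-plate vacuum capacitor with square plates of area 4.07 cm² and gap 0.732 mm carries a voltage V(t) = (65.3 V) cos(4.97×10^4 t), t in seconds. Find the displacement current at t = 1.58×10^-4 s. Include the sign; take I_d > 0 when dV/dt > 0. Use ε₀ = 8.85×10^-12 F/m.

dE/dt = (V₀ω/d)·−sin(ωt) with ωt = 7.8526 rad: (65.3)(4.97×10^4)(-1.000)/(7.32×10^-4) = -4.434×10^9 V/(m·s).
I_d = ε₀ A dE/dt = (8.85×10^-12)(4.07×10^-4)(-4.434×10^9) = -1.60×10^-5 A.

-1.60×10^-5 A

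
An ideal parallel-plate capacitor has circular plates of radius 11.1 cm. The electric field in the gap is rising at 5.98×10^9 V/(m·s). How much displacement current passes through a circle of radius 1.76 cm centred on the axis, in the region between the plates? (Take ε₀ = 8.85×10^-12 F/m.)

5.15×10^-5 A

Total displacement current: I_d = ε₀(πR²)(dE/dt) = (8.85×10^-12)(0.03871)(5.98×10^9) = 2.049×10^-3 A.
The field is uniform, so I_d,enc = I_d (r/R)² = (2.049×10^-3)(1.76/11.1)² = 5.15×10^-5 A.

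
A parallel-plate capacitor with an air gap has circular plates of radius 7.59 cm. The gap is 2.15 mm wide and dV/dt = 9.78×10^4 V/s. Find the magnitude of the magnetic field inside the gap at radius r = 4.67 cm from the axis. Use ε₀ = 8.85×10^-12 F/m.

1.18×10^-11 T

I_d = C dV/dt with C = ε₀πR²/d = 7.450×10^-11 F, so I_d = (7.450×10^-11)(9.78×10^4) = 7.286×10^-6 A.
For r < R the Ampère–Maxwell law gives B(2πr) = μ₀ I_d (r²/R²), so B = μ₀ I_d r/(2πR²) = (4π×10^-7)(7.286×10^-6)(0.0467)/(2π·0.0759²) = 1.18×10^-11 T.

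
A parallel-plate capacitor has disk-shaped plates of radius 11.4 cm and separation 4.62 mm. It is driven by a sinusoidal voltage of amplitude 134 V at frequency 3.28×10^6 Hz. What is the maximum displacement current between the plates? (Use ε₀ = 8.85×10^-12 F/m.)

0.216 A

(dE/dt)_max = V₀ω/d = 5.978×10^11 V/(m·s); ω = 2πf = 2.061×10^7 rad/s.
I_d,max = ε₀ A (dE/dt)_max = (8.85×10^-12)(0.04083)(5.978×10^11) = 0.216 A.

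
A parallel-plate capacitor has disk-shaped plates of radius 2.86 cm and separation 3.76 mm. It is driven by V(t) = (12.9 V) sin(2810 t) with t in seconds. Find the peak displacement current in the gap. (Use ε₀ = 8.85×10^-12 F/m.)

(dE/dt)_max = V₀ω/d = 9.641×10^6 V/(m·s); ω = 2810 rad/s.
I_d,max = ε₀ A (dE/dt)_max = (8.85×10^-12)(2.570×10^-3)(9.641×10^6) = 2.19×10^-7 A.

2.19×10^-7 A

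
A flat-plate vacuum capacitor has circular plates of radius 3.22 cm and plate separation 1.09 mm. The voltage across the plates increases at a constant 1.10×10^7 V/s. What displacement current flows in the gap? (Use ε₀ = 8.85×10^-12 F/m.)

E = V/d so dE/dt = (dV/dt)/d = 1.009×10^10 V/(m·s), and I_d = ε₀ A dE/dt = (8.85×10^-12)(3.257×10^-3)(1.009×10^10) = 2.91×10^-4 A.

2.91×10^-4 A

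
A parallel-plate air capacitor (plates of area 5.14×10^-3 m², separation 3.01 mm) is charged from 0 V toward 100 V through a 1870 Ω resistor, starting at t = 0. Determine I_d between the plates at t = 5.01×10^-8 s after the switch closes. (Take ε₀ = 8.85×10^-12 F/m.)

With C = ε₀A/d = (8.85×10^-12)(5.14×10^-3)/(3.01×10^-3) = 1.511×10^-11 F, the time constant is τ = RC = 2.826×10^-8 s, so t/τ = 1.773 and e^(−t/τ) = 0.1698.
I_d = I_cond = (V₀/R) e^(−t/τ) = (0.05348)(0.1698) = 9.08×10^-3 A.

9.08×10^-3 A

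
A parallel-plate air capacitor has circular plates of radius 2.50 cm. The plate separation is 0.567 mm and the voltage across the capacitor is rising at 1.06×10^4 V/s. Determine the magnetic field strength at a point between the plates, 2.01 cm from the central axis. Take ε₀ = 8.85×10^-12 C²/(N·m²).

dE/dt = (dV/dt)/d = 1.869×10^7 V/(m·s); I_d = ε₀(πR²)(dE/dt) = (8.85×10^-12)(1.963×10^-3)(1.869×10^7) = 3.247×10^-7 A.
For r < R the Ampère–Maxwell law gives B(2πr) = μ₀ I_d (r²/R²), so B = μ₀ I_d r/(2πR²) = (4π×10^-7)(3.247×10^-7)(0.0201)/(2π·0.0250²) = 2.09×10^-12 T.

2.09×10^-12 T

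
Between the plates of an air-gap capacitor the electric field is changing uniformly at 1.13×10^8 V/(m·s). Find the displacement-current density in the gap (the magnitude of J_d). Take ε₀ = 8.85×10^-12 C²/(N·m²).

J_d = ε₀ dE/dt = (8.85×10^-12)(1.13×10^8) = 1.00×10^-3 A/m².

1.00×10^-3 A/m²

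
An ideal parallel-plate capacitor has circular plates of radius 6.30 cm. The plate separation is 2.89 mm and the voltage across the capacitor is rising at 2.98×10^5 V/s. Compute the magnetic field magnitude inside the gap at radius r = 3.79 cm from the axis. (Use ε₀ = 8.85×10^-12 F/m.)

dE/dt = (dV/dt)/d = 1.031×10^8 V/(m·s); I_d = ε₀(πR²)(dE/dt) = (8.85×10^-12)(0.01247)(1.031×10^8) = 1.138×10^-5 A.
∮B·dl = μ₀ I_d,enc with I_d,enc = I_d r²/R² = 4.119×10^-6 A; so B = μ₀ I_d,enc/(2πr) = 2.17×10^-11 T.

2.17×10^-11 T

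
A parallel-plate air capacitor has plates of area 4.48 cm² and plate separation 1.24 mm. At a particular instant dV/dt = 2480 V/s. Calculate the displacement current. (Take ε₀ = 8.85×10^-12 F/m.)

The displacement current equals the charging current C dV/dt. With C = ε₀A/d = (8.85×10^-12)(4.48×10^-4)/(1.24×10^-3) = 3.197×10^-12 F, I_d = (3.197×10^-12)(2480) = 7.93×10^-9 A.

7.93×10^-9 A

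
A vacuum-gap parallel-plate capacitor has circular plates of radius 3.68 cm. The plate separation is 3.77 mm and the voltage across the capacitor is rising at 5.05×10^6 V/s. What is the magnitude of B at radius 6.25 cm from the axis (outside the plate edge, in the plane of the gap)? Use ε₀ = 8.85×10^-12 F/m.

dE/dt = (dV/dt)/d = 1.340×10^9 V/(m·s); I_d = ε₀(πR²)(dE/dt) = (8.85×10^-12)(4.254×10^-3)(1.340×10^9) = 5.045×10^-5 A.
Outside the plates the loop encloses all of I_d, so B·2πr = μ₀ I_d and B = 1.61×10^-10 T.

1.61×10^-10 T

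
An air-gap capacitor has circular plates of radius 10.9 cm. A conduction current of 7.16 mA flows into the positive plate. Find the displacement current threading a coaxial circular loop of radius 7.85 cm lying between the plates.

3.71×10^-3 A

By continuity the displacement current in the gap matches the conduction current: I_d = 7.16×10^-3 A.
The field is uniform, so I_d,enc = I_d (r/R)² = (7.16×10^-3)(7.85/10.9)² = 3.71×10^-3 A.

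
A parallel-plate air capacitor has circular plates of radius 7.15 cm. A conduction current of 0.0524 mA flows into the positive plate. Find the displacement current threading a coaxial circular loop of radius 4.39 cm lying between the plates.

No conduction current crosses the gap, so I_d there equals the 5.24×10^-5 A in the leads.
Since J_d is uniform, the enclosed fraction is (r/R)² = 0.3770, giving I_d,enc = 1.98×10^-5 A.

1.98×10^-5 A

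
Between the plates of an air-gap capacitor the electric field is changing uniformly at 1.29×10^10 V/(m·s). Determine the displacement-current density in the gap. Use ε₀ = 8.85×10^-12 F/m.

0.114 A/m²

J_d = ε₀ ∂E/∂t, so J_d = 0.114 A/m².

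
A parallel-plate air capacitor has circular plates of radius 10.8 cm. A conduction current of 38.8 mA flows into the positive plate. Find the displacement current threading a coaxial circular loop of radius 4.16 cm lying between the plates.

5.76×10^-3 A

By continuity the displacement current in the gap matches the conduction current: I_d = 0.0388 A.
Through an area πr² the displacement current is I_d·(πr²/πR²) = I_d (r/R)² = 5.76×10^-3 A.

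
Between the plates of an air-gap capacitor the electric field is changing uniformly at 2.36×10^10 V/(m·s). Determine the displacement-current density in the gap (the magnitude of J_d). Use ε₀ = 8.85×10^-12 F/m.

The displacement-current density is ε₀ ∂E/∂t = (8.85×10^-12)(2.36×10^10) = 0.209 A/m².

0.209 A/m²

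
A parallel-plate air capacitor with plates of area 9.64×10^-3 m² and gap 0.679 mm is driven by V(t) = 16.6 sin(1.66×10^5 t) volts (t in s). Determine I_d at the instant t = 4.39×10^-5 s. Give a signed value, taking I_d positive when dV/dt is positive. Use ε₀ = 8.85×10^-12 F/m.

1.86×10^-4 A

C = ε₀A/d = (8.85×10^-12)(9.64×10^-3)/(6.79×10^-4) = 1.256×10^-10 F. dV/dt = V₀ω·cos(ωt); at ωt = 7.2874 rad this factor is 0.5368.
I_d = C dV/dt = (1.256×10^-10)(16.6)(1.66×10^5)(0.5368) = 1.86×10^-4 A.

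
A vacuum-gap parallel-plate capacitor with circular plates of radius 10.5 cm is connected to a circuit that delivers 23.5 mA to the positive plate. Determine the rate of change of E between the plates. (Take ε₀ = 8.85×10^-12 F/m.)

The displacement current between the plates equals the conduction current, I_d = 23.5 mA.
Inverting I_d = ε₀ A dE/dt gives dE/dt = 0.0235 / (8.85×10^-12 · 0.03464) = 7.67×10^10 V/(m·s).

7.67×10^10 V/(m·s)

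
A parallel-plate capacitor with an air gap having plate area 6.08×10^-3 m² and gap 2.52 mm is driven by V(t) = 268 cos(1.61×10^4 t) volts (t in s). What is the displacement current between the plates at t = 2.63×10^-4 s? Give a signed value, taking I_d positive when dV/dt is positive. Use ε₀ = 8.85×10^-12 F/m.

dV/dt = (268)(1.61×10^4)·−sin(4.2343) = 3.831×10^6 V/s.
I_d = C dV/dt with C = ε₀A/d = (8.85×10^-12)(6.08×10^-3)/(2.52×10^-3) = 2.135×10^-11 F, so I_d = (2.135×10^-11)(3.831×10^6) = 8.18×10^-5 A.

8.18×10^-5 A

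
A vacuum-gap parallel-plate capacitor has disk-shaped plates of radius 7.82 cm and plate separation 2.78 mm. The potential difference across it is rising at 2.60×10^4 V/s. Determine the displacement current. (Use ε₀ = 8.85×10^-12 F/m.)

1.59×10^-6 A

The displacement current equals the charging current C dV/dt. With C = ε₀A/d = (8.85×10^-12)(0.01921)/(2.78×10^-3) = 6.115×10^-11 F, I_d = (6.115×10^-11)(2.60×10^4) = 1.59×10^-6 A.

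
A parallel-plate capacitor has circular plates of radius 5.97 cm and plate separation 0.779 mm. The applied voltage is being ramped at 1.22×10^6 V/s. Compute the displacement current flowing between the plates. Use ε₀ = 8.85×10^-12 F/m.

1.55×10^-4 A

E = V/d so dE/dt = (dV/dt)/d = 1.566×10^9 V/(m·s), and I_d = ε₀ A dE/dt = (8.85×10^-12)(0.01120)(1.566×10^9) = 1.55×10^-4 A.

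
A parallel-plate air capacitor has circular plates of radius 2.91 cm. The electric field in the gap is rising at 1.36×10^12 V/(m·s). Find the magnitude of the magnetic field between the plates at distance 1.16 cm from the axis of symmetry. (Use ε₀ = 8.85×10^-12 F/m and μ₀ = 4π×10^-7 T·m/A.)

8.77×10^-8 T

I_d = ε₀ dΦ_E/dt = ε₀ πR² (dE/dt) = (8.85×10^-12)(2.660×10^-3)(1.36×10^12) = 0.03202 A through the full plate area.
An Ampèrian loop of radius r encloses a fraction (r/R)² of I_d. Then B·2πr = μ₀ I_d (r/R)², giving B = μ₀ I_d r/(2πR²) = 8.77×10^-8 T.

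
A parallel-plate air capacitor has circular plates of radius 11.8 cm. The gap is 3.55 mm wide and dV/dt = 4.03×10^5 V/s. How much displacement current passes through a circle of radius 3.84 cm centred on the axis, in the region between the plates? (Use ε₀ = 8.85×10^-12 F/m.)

4.65×10^-6 A

With E = V/d, dE/dt = 1.135×10^8 V/(m·s) and πR² = 0.04374 m², giving I_d = ε₀ πR² dE/dt = 4.394×10^-5 A.
Through an area πr² the displacement current is I_d·(πr²/πR²) = I_d (r/R)² = 4.65×10^-6 A.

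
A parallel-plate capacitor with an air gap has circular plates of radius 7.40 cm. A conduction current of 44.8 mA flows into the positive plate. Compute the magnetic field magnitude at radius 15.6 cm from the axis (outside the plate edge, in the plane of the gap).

Between the plates the displacement current equals the wire current: I_d = 44.8 mA = 0.0448 A.
For r ≥ R the full I_d is enclosed: B = μ₀ I_d/(2πr) = (4π×10^-7)(0.0448)/(2π·0.156) = 5.74×10^-8 T.

5.74×10^-8 T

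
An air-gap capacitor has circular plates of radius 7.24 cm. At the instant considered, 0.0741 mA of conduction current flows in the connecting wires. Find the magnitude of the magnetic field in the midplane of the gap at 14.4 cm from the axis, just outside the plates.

1.03×10^-10 T

Between the plates the displacement current equals the wire current: I_d = 0.0741 mA = 7.41×10^-5 A.
For r ≥ R the full I_d is enclosed: B = μ₀ I_d/(2πr) = (4π×10^-7)(7.41×10^-5)/(2π·0.144) = 1.03×10^-10 T.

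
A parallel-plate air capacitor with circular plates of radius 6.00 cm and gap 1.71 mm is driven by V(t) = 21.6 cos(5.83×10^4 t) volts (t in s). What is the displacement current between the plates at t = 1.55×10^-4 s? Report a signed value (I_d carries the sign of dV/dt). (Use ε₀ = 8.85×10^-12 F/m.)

C = ε₀A/d = (8.85×10^-12)(0.01131)/(1.71×10^-3) = 5.853×10^-11 F. dV/dt = V₀ω·−sin(ωt); at ωt = 9.0365 rad this factor is -0.3786.
I_d = C dV/dt = (5.853×10^-11)(21.6)(5.83×10^4)(-0.3786) = -2.79×10^-5 A.

-2.79×10^-5 A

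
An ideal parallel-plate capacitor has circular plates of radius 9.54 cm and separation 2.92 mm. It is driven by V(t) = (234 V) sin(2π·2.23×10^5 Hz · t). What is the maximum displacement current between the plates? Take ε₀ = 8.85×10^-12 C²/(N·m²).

The displacement current equals the conduction current C dV/dt, which peaks at C V₀ ω.
With C = ε₀A/d = (8.85×10^-12)(0.02859)/(2.92×10^-3) = 8.665×10^-11 F and ω = 2πf = 1.401×10^6 rad/s, I_d,max = (8.665×10^-11)(234)(1.401×10^6) = 0.0284 A.

0.0284 A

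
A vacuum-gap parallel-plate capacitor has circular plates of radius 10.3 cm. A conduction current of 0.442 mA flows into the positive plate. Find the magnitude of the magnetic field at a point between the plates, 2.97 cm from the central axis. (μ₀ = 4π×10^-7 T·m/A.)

2.47×10^-10 T

Between the plates the displacement current equals the wire current: I_d = 0.442 mA = 4.42×10^-4 A.
∮B·dl = μ₀ I_d,enc with I_d,enc = I_d r²/R² = 3.675×10^-5 A; so B = μ₀ I_d,enc/(2πr) = 2.47×10^-10 T.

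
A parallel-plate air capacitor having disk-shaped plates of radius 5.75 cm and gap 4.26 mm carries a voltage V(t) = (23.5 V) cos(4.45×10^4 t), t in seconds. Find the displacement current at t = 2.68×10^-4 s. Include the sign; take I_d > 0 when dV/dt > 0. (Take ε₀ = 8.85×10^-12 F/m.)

1.35×10^-5 A

dV/dt = (23.5)(4.45×10^4)·−sin(11.926) = 6.248×10^5 V/s.
I_d = C dV/dt with C = ε₀A/d = (8.85×10^-12)(0.01039)/(4.26×10^-3) = 2.158×10^-11 F, so I_d = (2.158×10^-11)(6.248×10^5) = 1.35×10^-5 A.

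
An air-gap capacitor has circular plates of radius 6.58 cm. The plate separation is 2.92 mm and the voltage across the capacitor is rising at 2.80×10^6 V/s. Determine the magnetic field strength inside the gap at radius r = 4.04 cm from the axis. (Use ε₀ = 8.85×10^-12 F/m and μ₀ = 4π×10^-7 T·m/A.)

I_d = C dV/dt with C = ε₀πR²/d = 4.122×10^-11 F, so I_d = (4.122×10^-11)(2.80×10^6) = 1.154×10^-4 A.
For r < R the Ampère–Maxwell law gives B(2πr) = μ₀ I_d (r²/R²), so B = μ₀ I_d r/(2πR²) = (4π×10^-7)(1.154×10^-4)(0.0404)/(2π·0.0658²) = 2.15×10^-10 T.

2.15×10^-10 T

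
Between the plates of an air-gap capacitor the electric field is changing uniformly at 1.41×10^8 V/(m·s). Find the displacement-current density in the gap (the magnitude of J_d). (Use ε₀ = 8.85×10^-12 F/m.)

J_d = ε₀ ∂E/∂t, so J_d = 1.25×10^-3 A/m².

1.25×10^-3 A/m²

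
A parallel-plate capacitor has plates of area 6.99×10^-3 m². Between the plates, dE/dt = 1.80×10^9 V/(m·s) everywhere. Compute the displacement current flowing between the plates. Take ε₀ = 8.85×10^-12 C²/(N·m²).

1.11×10^-4 A

The displacement current is ε₀ times dΦ_E/dt = ε₀ A dE/dt = (8.85×10^-12)(6.99×10^-3)(1.80×10^9) = 1.11×10^-4 A.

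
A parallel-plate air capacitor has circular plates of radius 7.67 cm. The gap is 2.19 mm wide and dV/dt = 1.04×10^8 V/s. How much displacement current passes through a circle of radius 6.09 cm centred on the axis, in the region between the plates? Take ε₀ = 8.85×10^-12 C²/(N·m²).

dE/dt = (dV/dt)/d = 4.749×10^10 V/(m·s); I_d = ε₀(πR²)(dE/dt) = (8.85×10^-12)(0.01848)(4.749×10^10) = 7.767×10^-3 A.
Through an area πr² the displacement current is I_d·(πr²/πR²) = I_d (r/R)² = 4.90×10^-3 A.

4.90×10^-3 A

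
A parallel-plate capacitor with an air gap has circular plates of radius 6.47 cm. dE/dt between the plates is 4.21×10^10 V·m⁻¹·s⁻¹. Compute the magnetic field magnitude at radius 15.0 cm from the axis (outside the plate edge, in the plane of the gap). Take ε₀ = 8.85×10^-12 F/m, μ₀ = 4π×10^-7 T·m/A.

6.53×10^-9 T

I_d = ε₀ dΦ_E/dt = ε₀ πR² (dE/dt) = (8.85×10^-12)(0.01315)(4.21×10^10) = 4.899×10^-3 A through the full plate area.
For r ≥ R the full I_d is enclosed: B = μ₀ I_d/(2πr) = (4π×10^-7)(4.899×10^-3)/(2π·0.150) = 6.53×10^-9 T.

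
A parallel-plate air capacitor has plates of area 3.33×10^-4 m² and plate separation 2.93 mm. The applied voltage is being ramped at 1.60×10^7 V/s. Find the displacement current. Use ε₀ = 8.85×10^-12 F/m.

The displacement current equals the charging current C dV/dt. With C = ε₀A/d = (8.85×10^-12)(3.33×10^-4)/(2.93×10^-3) = 1.006×10^-12 F, I_d = (1.006×10^-12)(1.60×10^7) = 1.61×10^-5 A.

1.61×10^-5 A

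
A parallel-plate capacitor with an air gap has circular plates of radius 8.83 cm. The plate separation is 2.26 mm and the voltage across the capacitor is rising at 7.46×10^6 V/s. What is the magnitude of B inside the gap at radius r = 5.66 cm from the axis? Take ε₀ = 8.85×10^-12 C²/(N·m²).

dE/dt = (dV/dt)/d = 3.301×10^9 V/(m·s); I_d = ε₀(πR²)(dE/dt) = (8.85×10^-12)(0.02449)(3.301×10^9) = 7.154×10^-4 A.
For r < R the Ampère–Maxwell law gives B(2πr) = μ₀ I_d (r²/R²), so B = μ₀ I_d r/(2πR²) = (4π×10^-7)(7.154×10^-4)(0.0566)/(2π·0.0883²) = 1.04×10^-9 T.

1.04×10^-9 T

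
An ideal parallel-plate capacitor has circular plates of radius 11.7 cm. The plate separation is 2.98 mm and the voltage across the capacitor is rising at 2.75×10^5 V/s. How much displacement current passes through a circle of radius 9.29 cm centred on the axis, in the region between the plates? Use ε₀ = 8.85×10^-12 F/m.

2.21×10^-5 A

I_d = C dV/dt with C = ε₀πR²/d = 1.277×10^-10 F, so I_d = (1.277×10^-10)(2.75×10^5) = 3.512×10^-5 A.
The field is uniform, so I_d,enc = I_d (r/R)² = (3.512×10^-5)(9.29/11.7)² = 2.21×10^-5 A.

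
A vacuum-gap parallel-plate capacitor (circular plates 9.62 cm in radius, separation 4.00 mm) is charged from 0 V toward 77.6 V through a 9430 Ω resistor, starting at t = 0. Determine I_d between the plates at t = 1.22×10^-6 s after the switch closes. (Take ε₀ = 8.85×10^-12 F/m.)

C = ε₀A/d = (8.85×10^-12)(0.02907)/(4.00×10^-3) = 6.432×10^-11 F, so τ = RC = 6.065×10^-7 s.
The conduction current is I(t) = (V₀/R) e^(−t/τ), and the displacement current between the plates equals it.
t/τ = 2.012; I_d = (77.6/9430) · e^(−2.012) = (8.229×10^-3)(0.1337) = 1.10×10^-3 A.

1.10×10^-3 A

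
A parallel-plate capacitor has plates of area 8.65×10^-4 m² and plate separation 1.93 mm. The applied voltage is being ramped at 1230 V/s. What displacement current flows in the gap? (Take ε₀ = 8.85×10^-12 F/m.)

The field between the plates is E = V/d, so dE/dt = (1230)/(1.93×10^-3 m) = 6.373×10^5 V/(m·s).
I_d = ε₀ A (dE/dt) = (8.85×10^-12)(8.65×10^-4)(6.373×10^5) = 4.88×10^-9 A.

4.88×10^-9 A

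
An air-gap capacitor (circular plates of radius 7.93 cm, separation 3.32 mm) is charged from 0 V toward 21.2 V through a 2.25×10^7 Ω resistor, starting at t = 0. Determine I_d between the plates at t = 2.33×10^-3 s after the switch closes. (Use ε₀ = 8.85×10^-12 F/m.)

1.32×10^-7 A

C = ε₀A/d = (8.85×10^-12)(0.01976)/(3.32×10^-3) = 5.267×10^-11 F, so τ = RC = 1.185×10^-3 s.
The conduction current is I(t) = (V₀/R) e^(−t/τ), and the displacement current between the plates equals it.
t/τ = 1.966; I_d = (21.2/2.25×10^7) · e^(−1.966) = (9.422×10^-7)(0.1400) = 1.32×10^-7 A.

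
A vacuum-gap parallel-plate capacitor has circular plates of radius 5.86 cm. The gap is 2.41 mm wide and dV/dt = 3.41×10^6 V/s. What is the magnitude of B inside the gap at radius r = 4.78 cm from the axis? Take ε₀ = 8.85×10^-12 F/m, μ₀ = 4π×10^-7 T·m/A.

3.76×10^-10 T

I_d = C dV/dt with C = ε₀πR²/d = 3.962×10^-11 F, so I_d = (3.962×10^-11)(3.41×10^6) = 1.351×10^-4 A.
∮B·dl = μ₀ I_d,enc with I_d,enc = I_d r²/R² = 8.989×10^-5 A; so B = μ₀ I_d,enc/(2πr) = 3.76×10^-10 T.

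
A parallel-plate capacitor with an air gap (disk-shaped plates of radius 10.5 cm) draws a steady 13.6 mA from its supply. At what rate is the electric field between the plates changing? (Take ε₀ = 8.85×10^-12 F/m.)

4.44×10^10 V/(m·s)

Charge continuity gives I_d = I = 0.0136 A between the plates.
Then dE/dt = I_d/(ε₀A) = 4.44×10^10 V/(m·s).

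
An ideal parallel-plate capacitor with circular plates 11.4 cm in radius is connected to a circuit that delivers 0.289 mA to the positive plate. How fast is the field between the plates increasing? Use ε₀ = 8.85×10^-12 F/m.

8.00×10^8 V/(m·s)

The displacement current between the plates equals the conduction current, I_d = 0.289 mA.
Then dE/dt = I_d/(ε₀A) = 8.00×10^8 V/(m·s).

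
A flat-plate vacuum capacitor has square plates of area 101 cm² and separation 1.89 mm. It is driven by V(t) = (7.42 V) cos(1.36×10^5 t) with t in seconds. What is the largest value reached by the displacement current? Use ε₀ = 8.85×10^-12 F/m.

The displacement current equals the conduction current C dV/dt, which peaks at C V₀ ω.
With C = ε₀A/d = (8.85×10^-12)(0.0101)/(1.89×10^-3) = 4.729×10^-11 F and ω = 1.36×10^5 rad/s, I_d,max = (4.729×10^-11)(7.42)(1.36×10^5) = 4.77×10^-5 A.

4.77×10^-5 A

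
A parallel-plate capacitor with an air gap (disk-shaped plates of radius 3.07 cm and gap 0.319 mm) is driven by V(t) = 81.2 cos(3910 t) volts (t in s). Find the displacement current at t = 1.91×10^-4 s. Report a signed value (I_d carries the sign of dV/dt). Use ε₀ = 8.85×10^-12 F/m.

C = ε₀A/d = (8.85×10^-12)(2.961×10^-3)/(3.19×10^-4) = 8.215×10^-11 F. dV/dt = V₀ω·−sin(ωt); at ωt = 0.74681 rad this factor is -0.6793.
I_d = C dV/dt = (8.215×10^-11)(81.2)(3910)(-0.6793) = -1.77×10^-5 A.

-1.77×10^-5 A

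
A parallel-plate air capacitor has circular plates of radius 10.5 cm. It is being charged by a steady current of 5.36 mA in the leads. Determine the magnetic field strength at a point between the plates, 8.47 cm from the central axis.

8.24×10^-9 T

Between the plates the displacement current equals the wire current: I_d = 5.36 mA = 5.36×10^-3 A.
An Ampèrian loop of radius r encloses a fraction (r/R)² of I_d. Then B·2πr = μ₀ I_d (r/R)², giving B = μ₀ I_d r/(2πR²) = 8.24×10^-9 T.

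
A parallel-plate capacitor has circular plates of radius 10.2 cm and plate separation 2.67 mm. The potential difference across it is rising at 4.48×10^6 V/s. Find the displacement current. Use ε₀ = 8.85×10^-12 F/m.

E = V/d so dE/dt = (dV/dt)/d = 1.678×10^9 V/(m·s), and I_d = ε₀ A dE/dt = (8.85×10^-12)(0.03269)(1.678×10^9) = 4.85×10^-4 A.

4.85×10^-4 A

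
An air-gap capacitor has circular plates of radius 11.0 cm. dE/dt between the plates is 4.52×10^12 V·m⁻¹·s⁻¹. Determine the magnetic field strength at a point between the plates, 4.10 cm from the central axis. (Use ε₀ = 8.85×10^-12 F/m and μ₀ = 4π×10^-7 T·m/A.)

1.03×10^-6 T

Total displacement current: I_d = ε₀(πR²)(dE/dt) = (8.85×10^-12)(0.03801)(4.52×10^12) = 1.520 A.
An Ampèrian loop of radius r encloses a fraction (r/R)² of I_d. Then B·2πr = μ₀ I_d (r/R)², giving B = μ₀ I_d r/(2πR²) = 1.03×10^-6 T.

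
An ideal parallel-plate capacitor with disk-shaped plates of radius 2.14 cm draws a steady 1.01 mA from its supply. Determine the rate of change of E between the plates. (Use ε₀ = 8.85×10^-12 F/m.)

7.93×10^10 V/(m·s)

By continuity, I_d in the gap equals the 1.01 mA flowing in the wire.
Then dE/dt = I_d/(ε₀A) = 7.93×10^10 V/(m·s).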